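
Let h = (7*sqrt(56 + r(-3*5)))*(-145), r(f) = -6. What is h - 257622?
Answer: -257622 - 5075*sqrt(2) ≈ -2.6480e+5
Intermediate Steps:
h = -5075*sqrt(2) (h = (7*sqrt(56 - 6))*(-145) = (7*sqrt(50))*(-145) = (7*(5*sqrt(2)))*(-145) = (35*sqrt(2))*(-145) = -5075*sqrt(2) ≈ -7177.1)
h - 257622 = -5075*sqrt(2) - 257622 = -257622 - 5075*sqrt(2)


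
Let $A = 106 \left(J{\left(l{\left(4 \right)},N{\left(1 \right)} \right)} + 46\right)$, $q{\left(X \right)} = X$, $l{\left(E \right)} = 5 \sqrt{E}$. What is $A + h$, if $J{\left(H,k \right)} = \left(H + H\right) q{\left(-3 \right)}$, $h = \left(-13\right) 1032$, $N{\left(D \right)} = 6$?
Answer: $-14900$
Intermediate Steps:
$h = -13416$
$J{\left(H,k \right)} = - 6 H$ ($J{\left(H,k \right)} = \left(H + H\right) \left(-3\right) = 2 H \left(-3\right) = - 6 H$)
$A = -1484$ ($A = 106 \left(- 6 \cdot 5 \sqrt{4} + 46\right) = 106 \left(- 6 \cdot 5 \cdot 2 + 46\right) = 106 \left(\left(-6\right) 10 + 46\right) = 106 \left(-60 + 46\right) = 106 \left(-14\right) = -1484$)
$A + h = -1484 - 13416 = -14900$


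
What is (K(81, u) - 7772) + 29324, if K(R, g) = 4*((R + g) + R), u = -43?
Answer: 22028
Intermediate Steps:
K(R, g) = 4*g + 8*R (K(R, g) = 4*(g + 2*R) = 4*g + 8*R)
(K(81, u) - 7772) + 29324 = ((4*(-43) + 8*81) - 7772) + 29324 = ((-172 + 648) - 7772) + 29324 = (476 - 7772) + 29324 = -7296 + 29324 = 22028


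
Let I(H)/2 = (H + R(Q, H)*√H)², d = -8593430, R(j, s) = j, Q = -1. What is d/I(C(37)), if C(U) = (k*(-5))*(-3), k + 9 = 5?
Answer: 859343*I/(12*(-59*I + 4*√15)) ≈ -1135.5 + 298.15*I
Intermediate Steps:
k = -4 (k = -9 + 5 = -4)
C(U) = -60 (C(U) = -4*(-5)*(-3) = 20*(-3) = -60)
I(H) = 2*(H - √H)²
d/I(C(37)) = -8593430*1/(2*(-60 - √(-60))²) = -8593430*1/(2*(-60 - 2*I*√15)²) = -4296715/(-60 - 2*I*√15)²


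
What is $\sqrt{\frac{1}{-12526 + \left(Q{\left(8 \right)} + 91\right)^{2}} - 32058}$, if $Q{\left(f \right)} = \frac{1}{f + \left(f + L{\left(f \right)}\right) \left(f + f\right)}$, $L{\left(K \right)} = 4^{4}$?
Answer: $\frac{i \sqrt{185295833224278263887946170}}{76026432655} \approx 179.05 i$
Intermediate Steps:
$L{\left(K \right)} = 256$
$Q{\left(f \right)} = \frac{1}{f + 2 f \left(256 + f\right)}$ ($Q{\left(f \right)} = \frac{1}{f + \left(f + 256\right) \left(f + f\right)} = \frac{1}{f + \left(256 + f\right) 2 f} = \frac{1}{f + 2 f \left(256 + f\right)}$)
$\sqrt{\frac{1}{-12526 + \left(Q{\left(8 \right)} + 91\right)^{2}} - 32058} = \sqrt{\frac{1}{-12526 + \left(\frac{1}{8 \left(513 + 2 \cdot 8\right)} + 91\right)^{2}} - 32058} = \sqrt{\frac{1}{-12526 + \left(\frac{1}{8 \left(513 + 16\right)} + 91\right)^{2}} - 32058} = \sqrt{\frac{1}{-12526 + \left(\frac{1}{8 \cdot 529} + 91\right)^{2}} - 32058} = \sqrt{\frac{1}{-12526 + \left(\frac{1}{8} \cdot \frac{1}{529} + 91\right)^{2}} - 32058} = \sqrt{\frac{1}{-12526 + \left(\frac{1}{4232} + 91\right)^{2}} - 32058} = \sqrt{\frac{1}{-12526 + \left(\frac{385113}{4232}\right)^{2}} - 32058} = \sqrt{\frac{1}{-12526 + \frac{148312022769}{17909824}} - 32058} = \sqrt{\frac{1}{- \frac{76026432655}{17909824}} - 32058} = \sqrt{- \frac{17909824}{76026432655} - 32058} = \sqrt{- \frac{2437255395963814}{76026432655}} = \frac{i \sqrt{185295833224278263887946170}}{76026432655}$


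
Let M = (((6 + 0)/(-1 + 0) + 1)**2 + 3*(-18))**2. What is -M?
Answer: -841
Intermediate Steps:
M = 841 (M = ((6/(-1) + 1)**2 - 54)**2 = ((6*(-1) + 1)**2 - 54)**2 = ((-6 + 1)**2 - 54)**2 = ((-5)**2 - 54)**2 = (25 - 54)**2 = (-29)**2 = 841)
-M = -1*841 = -841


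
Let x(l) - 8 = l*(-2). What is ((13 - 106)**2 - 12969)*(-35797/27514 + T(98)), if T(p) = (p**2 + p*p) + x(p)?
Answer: -1130285843280/13757 ≈ -8.2161e+7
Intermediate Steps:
x(l) = 8 - 2*l (x(l) = 8 + l*(-2) = 8 - 2*l)
T(p) = 8 - 2*p + 2*p**2 (T(p) = (p**2 + p*p) + (8 - 2*p) = (p**2 + p**2) + (8 - 2*p) = 2*p**2 + (8 - 2*p) = 8 - 2*p + 2*p**2)
((13 - 106)**2 - 12969)*(-35797/27514 + T(98)) = ((13 - 106)**2 - 12969)*(-35797/27514 + (8 - 2*98 + 2*98**2)) = ((-93)**2 - 12969)*(-35797*1/27514 + (8 - 196 + 2*9604)) = (8649 - 12969)*(-35797/27514 + (8 - 196 + 19208)) = -4320*(-35797/27514 + 19020) = -4320*523280483/27514 = -1130285843280/13757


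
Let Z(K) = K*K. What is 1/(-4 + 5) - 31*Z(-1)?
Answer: -30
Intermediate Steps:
Z(K) = K**2
1/(-4 + 5) - 31*Z(-1) = 1/(-4 + 5) - 31*(-1)**2 = 1/1 - 31*1 = 1 - 31 = -30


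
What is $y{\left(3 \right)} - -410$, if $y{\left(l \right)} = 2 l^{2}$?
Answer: $428$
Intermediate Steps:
$y{\left(3 \right)} - -410 = 2 \cdot 3^{2} - -410 = 2 \cdot 9 + 410 = 18 + 410 = 428$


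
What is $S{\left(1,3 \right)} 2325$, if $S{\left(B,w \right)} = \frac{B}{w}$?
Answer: $775$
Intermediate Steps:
$S{\left(1,3 \right)} 2325 = 1 \cdot \frac{1}{3} \cdot 2325 = \frac{1}{3} \cdot 2325 = 775$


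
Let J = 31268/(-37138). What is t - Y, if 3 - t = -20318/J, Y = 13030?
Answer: -290474530/7817 ≈ -37159.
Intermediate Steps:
J = -15634/18569 (J = 31268*(-1/37138) = -15634/18569 ≈ -0.84194)
t = -188619020/7817 (t = 3 - (-20318)/(-15634/18569) = 3 - (-20318)*(-18569)/15634 = 3 - 1*188642471/7817 = 3 - 188642471/7817 = -188619020/7817 ≈ -24129.)
t - Y = -188619020/7817 - 1*13030 = -188619020/7817 - 13030 = -290474530/7817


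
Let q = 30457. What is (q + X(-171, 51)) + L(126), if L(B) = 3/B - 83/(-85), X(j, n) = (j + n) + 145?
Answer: 108824311/3570 ≈ 30483.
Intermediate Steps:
X(j, n) = 145 + j + n
L(B) = 83/85 + 3/B (L(B) = 3/B - 83*(-1/85) = 3/B + 83/85 = 83/85 + 3/B)
(q + X(-171, 51)) + L(126) = (30457 + (145 - 171 + 51)) + (83/85 + 3/126) = (30457 + 25) + (83/85 + 3*(1/126)) = 30482 + (83/85 + 1/42) = 30482 + 3571/3570 = 108824311/3570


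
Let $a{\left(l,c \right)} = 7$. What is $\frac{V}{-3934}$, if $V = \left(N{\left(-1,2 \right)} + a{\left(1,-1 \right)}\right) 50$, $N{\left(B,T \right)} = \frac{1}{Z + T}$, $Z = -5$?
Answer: $- \frac{500}{5901} \approx -0.084731$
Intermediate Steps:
$N{\left(B,T \right)} = \frac{1}{-5 + T}$
$V = \frac{1000}{3}$ ($V = \left(\frac{1}{-5 + 2} + 7\right) 50 = \left(\frac{1}{-3} + 7\right) 50 = \left(- \frac{1}{3} + 7\right) 50 = \frac{20}{3} \cdot 50 = \frac{1000}{3} \approx 333.33$)
$\frac{V}{-3934} = \frac{1000}{3 \left(-3934\right)} = \frac{1000}{3} \left(- \frac{1}{3934}\right) = - \frac{500}{5901}$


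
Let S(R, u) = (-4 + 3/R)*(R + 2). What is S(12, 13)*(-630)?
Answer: 33075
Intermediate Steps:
S(R, u) = (-4 + 3/R)*(2 + R)
S(12, 13)*(-630) = (-5 - 4*12 + 6/12)*(-630) = (-5 - 48 + 6*(1/12))*(-630) = (-5 - 48 + ½)*(-630) = -105/2*(-630) = 33075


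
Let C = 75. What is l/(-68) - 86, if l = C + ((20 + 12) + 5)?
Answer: -1490/17 ≈ -87.647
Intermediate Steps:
l = 112 (l = 75 + ((20 + 12) + 5) = 75 + (32 + 5) = 75 + 37 = 112)
l/(-68) - 86 = 112/(-68) - 86 = 112*(-1/68) - 86 = -28/17 - 86 = -1490/17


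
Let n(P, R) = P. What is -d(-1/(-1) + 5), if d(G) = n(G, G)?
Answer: -6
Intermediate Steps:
d(G) = G
-d(-1/(-1) + 5) = -(-1/(-1) + 5) = -(-1*(-1) + 5) = -(1 + 5) = -1*6 = -6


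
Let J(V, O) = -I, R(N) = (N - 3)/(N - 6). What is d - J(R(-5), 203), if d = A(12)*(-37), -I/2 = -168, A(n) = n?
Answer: -108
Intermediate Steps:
I = 336 (I = -2*(-168) = 336)
R(N) = (-3 + N)/(-6 + N)
J(V, O) = -336 (J(V, O) = -1*336 = -336)
d = -444 (d = 12*(-37) = -444)
d - J(R(-5), 203) = -444 - 1*(-336) = -444 + 336 = -108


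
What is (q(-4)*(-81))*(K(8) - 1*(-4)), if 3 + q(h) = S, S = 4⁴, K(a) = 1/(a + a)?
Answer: -1332045/16 ≈ -83253.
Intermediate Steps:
K(a) = 1/(2*a)
S = 256
q(h) = 253 (q(h) = -3 + 256 = 253)
(q(-4)*(-81))*(K(8) - 1*(-4)) = (253*(-81))*((½)/8 - 1*(-4)) = -20493*((½)*(⅛) + 4) = -20493*(1/16 + 4) = -20493*65/16 = -1332045/16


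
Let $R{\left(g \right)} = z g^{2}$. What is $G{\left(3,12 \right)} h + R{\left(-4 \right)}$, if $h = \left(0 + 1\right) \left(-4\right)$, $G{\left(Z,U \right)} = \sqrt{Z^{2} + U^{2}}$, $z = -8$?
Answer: $-128 - 12 \sqrt{17} \approx -177.48$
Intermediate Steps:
$R{\left(g \right)} = - 8 g^{2}$
$G{\left(Z,U \right)} = \sqrt{U^{2} + Z^{2}}$
$h = -4$ ($h = 1 \left(-4\right) = -4$)
$G{\left(3,12 \right)} h + R{\left(-4 \right)} = \sqrt{12^{2} + 3^{2}} \left(-4\right) - 8 \left(-4\right)^{2} = \sqrt{144 + 9} \left(-4\right) - 128 = \sqrt{153} \left(-4\right) - 128 = 3 \sqrt{17} \left(-4\right) - 128 = - 12 \sqrt{17} - 128 = -128 - 12 \sqrt{17}$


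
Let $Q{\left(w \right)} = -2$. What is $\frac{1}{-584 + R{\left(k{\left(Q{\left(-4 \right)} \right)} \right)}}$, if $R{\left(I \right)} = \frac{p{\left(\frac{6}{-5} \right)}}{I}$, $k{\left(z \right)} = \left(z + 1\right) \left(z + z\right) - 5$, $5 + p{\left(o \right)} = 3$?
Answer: $- \frac{1}{582} \approx -0.0017182$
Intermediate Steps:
$p{\left(o \right)} = -2$ ($p{\left(o \right)} = -5 + 3 = -2$)
$k{\left(z \right)} = -5 + 2 z \left(1 + z\right)$ ($k{\left(z \right)} = \left(1 + z\right) 2 z - 5 = 2 z \left(1 + z\right) - 5 = -5 + 2 z \left(1 + z\right)$)
$R{\left(I \right)} = - \frac{2}{I}$
$\frac{1}{-584 + R{\left(k{\left(Q{\left(-4 \right)} \right)} \right)}} = \frac{1}{-584 - \frac{2}{-5 + 2 \left(-2\right) + 2 \left(-2\right)^{2}}} = \frac{1}{-584 - \frac{2}{-5 - 4 + 2 \cdot 4}} = \frac{1}{-584 - \frac{2}{-5 - 4 + 8}} = \frac{1}{-584 - \frac{2}{-1}} = \frac{1}{-584 - -2} = \frac{1}{-584 + 2} = \frac{1}{-582} = - \frac{1}{582}$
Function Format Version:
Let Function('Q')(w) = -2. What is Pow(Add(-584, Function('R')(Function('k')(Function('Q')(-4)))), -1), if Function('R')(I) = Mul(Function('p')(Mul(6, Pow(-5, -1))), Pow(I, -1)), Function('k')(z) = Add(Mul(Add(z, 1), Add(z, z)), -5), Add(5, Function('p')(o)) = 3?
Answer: Rational(-1, 582) ≈ -0.0017182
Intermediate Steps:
Function('p')(o) = -2 (Function('p')(o) = Add(-5, 3) = -2)
Function('k')(z) = Add(-5, Mul(2, z, Add(1, z))) (Function('k')(z) = Add(Mul(Add(1, z), Mul(2, z)), -5) = Add(Mul(2, z, Add(1, z)), -5) = Add(-5, Mul(2, z, Add(1, z))))
Function('R')(I) = Mul(-2, Pow(I, -1))
Pow(Add(-584, Function('R')(Function('k')(Function('Q')(-4)))), -1) = Pow(Add(-584, Mul(-2, Pow(Add(-5, Mul(2, -2), Mul(2, Pow(-2, 2))), -1))), -1) = Pow(Add(-584, Mul(-2, Pow(Add(-5, -4, Mul(2, 4)), -1))), -1) = Pow(Add(-584, Mul(-2, Pow(Add(-5, -4, 8), -1))), -1) = Pow(Add(-584, Mul(-2, Pow(-1, -1))), -1) = Pow(Add(-584, Mul(-2, -1)), -1) = Pow(Add(-584, 2), -1) = Pow(-582, -1) = Rational(-1, 582)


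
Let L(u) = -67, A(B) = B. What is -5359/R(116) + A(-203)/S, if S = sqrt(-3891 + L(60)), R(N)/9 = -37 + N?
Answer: -5359/711 + 203*I*sqrt(3958)/3958 ≈ -7.5373 + 3.2267*I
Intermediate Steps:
R(N) = -333 + 9*N (R(N) = 9*(-37 + N) = -333 + 9*N)
S = I*sqrt(3958) (S = sqrt(-3891 - 67) = sqrt(-3958) = I*sqrt(3958) ≈ 62.913*I)
-5359/R(116) + A(-203)/S = -5359/(-333 + 9*116) - 203*(-I*sqrt(3958)/3958) = -5359/(-333 + 1044) - (-203)*I*sqrt(3958)/3958 = -5359/711 + 203*I*sqrt(3958)/3958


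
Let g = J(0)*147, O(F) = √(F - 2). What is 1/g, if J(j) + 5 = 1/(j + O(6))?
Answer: -2/1323 ≈ -0.0015117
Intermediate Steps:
O(F) = √(-2 + F)
J(j) = -5 + 1/(2 + j) (J(j) = -5 + 1/(j + √(-2 + 6)) = -5 + 1/(j + √4) = -5 + 1/(j + 2) = -5 + 1/(2 + j))
g = -1323/2 (g = ((-9 - 5*0)/(2 + 0))*147 = ((-9 + 0)/2)*147 = ((½)*(-9))*147 = -9/2*147 = -1323/2 ≈ -661.50)
1/g = 1/(-1323/2) = -2/1323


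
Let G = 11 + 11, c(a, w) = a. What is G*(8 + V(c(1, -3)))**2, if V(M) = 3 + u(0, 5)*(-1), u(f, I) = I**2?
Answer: 4312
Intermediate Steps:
G = 22
V(M) = -22 (V(M) = 3 + 5**2*(-1) = 3 + 25*(-1) = 3 - 25 = -22)
G*(8 + V(c(1, -3)))**2 = 22*(8 - 22)**2 = 22*(-14)**2 = 22*196 = 4312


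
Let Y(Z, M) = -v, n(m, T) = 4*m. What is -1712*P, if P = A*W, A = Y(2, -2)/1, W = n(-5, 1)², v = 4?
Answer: 2739200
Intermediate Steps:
Y(Z, M) = -4 (Y(Z, M) = -1*4 = -4)
W = 400 (W = (4*(-5))² = (-20)² = 400)
A = -4 (A = -4/1 = -4*1 = -4)
P = -1600 (P = -4*400 = -1600)
-1712*P = -1712*(-1600) = 2739200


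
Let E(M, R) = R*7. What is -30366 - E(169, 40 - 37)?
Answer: -30387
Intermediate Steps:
E(M, R) = 7*R
-30366 - E(169, 40 - 37) = -30366 - 7*(40 - 37) = -30366 - 7*3 = -30366 - 1*21 = -30366 - 21 = -30387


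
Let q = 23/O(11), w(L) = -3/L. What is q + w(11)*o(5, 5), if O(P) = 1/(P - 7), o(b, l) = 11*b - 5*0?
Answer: 77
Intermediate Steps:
o(b, l) = 11*b (o(b, l) = 11*b + 0 = 11*b)
O(P) = 1/(-7 + P)
q = 92 (q = 23/(1/(-7 + 11)) = 23/(1/4) = 23*4 = 92)
q + w(11)*o(5, 5) = 92 + (-3/11)*(11*5) = 92 - 3*1/11*55 = 92 - 3/11*55 = 92 - 15 = 77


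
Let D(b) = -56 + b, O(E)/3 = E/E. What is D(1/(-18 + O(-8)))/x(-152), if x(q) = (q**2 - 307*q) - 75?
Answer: -841/1045395 ≈ -0.00080448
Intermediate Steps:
x(q) = -75 + q**2 - 307*q
O(E) = 3 (O(E) = 3*(E/E) = 3*1 = 3)
D(1/(-18 + O(-8)))/x(-152) = (-56 + 1/(-18 + 3))/(-75 + (-152)**2 - 307*(-152)) = (-56 + 1/(-15))/(-75 + 23104 + 46664) = (-56 - 1/15)/69693 = -841/15*1/69693 = -841/1045395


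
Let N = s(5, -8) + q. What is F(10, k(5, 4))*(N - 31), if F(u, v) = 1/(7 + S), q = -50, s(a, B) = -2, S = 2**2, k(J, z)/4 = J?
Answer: -83/11 ≈ -7.5455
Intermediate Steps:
k(J, z) = 4*J
S = 4
N = -52 (N = -2 - 50 = -52)
F(u, v) = 1/11 (F(u, v) = 1/(7 + 4) = 1/11)
F(10, k(5, 4))*(N - 31) = (-52 - 31)/11 = (1/11)*(-83) = -83/11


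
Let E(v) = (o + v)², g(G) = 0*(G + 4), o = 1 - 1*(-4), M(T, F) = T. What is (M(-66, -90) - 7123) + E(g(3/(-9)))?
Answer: -7164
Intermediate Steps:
o = 5 (o = 1 + 4 = 5)
g(G) = 0 (g(G) = 0*(4 + G) = 0)
E(v) = (5 + v)²
(M(-66, -90) - 7123) + E(g(3/(-9))) = (-66 - 7123) + (5 + 0)² = -7189 + 5² = -7189 + 25 = -7164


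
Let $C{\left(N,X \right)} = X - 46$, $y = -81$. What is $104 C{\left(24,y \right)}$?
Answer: $-13208$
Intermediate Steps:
$C{\left(N,X \right)} = -46 + X$
$104 C{\left(24,y \right)} = 104 \left(-46 - 81\right) = 104 \left(-127\right) = -13208$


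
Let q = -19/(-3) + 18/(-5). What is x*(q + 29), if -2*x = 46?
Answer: -10948/15 ≈ -729.87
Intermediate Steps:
x = -23 (x = -½*46 = -23)
q = 41/15 (q = -19*(-⅓) + 18*(-⅕) = 19/3 - 18/5 = 41/15 ≈ 2.7333)
x*(q + 29) = -23*(41/15 + 29) = -23*476/15 = -10948/15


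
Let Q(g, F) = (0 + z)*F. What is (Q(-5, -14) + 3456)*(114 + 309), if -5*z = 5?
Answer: 1467810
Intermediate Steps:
z = -1 (z = -1/5*5 = -1)
Q(g, F) = -F (Q(g, F) = (0 - 1)*F = -F)
(Q(-5, -14) + 3456)*(114 + 309) = (-1*(-14) + 3456)*(114 + 309) = (14 + 3456)*423 = 3470*423 = 1467810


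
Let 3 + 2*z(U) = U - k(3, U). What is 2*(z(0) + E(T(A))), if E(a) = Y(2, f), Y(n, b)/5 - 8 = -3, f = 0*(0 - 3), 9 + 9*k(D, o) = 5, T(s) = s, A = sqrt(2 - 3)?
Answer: 427/9 ≈ 47.444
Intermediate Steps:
A = I (A = sqrt(-1) = I ≈ 1.0*I)
k(D, o) = -4/9 (k(D, o) = -1 + (1/9)*5 = -1 + 5/9 = -4/9)
f = 0 (f = 0*(-3) = 0)
Y(n, b) = 25 (Y(n, b) = 40 + 5*(-3) = 40 - 15 = 25)
z(U) = -23/18 + U/2 (z(U) = -3/2 + (U - 1*(-4/9))/2 = -3/2 + (U + 4/9)/2 = -3/2 + (4/9 + U)/2 = -3/2 + (2/9 + U/2) = -23/18 + U/2)
E(a) = 25
2*(z(0) + E(T(A))) = 2*((-23/18 + (1/2)*0) + 25) = 2*((-23/18 + 0) + 25) = 2*(-23/18 + 25) = 2*(427/18) = 427/9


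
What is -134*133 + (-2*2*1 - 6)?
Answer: -17832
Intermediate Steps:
-134*133 + (-2*2*1 - 6) = -17822 + (-4*1 - 6) = -17822 + (-4 - 6) = -17822 - 10 = -17832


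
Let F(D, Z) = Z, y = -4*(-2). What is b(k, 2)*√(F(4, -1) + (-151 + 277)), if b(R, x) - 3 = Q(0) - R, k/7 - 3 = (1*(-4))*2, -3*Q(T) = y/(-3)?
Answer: 1750*√5/9 ≈ 434.79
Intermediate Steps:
y = 8
Q(T) = 8/9 (Q(T) = -8/(3*(-3)) = -8*(-1)/(3*3) = -⅓*(-8/3) = 8/9)
k = -35 (k = 21 + 7*((1*(-4))*2) = 21 + 7*(-4*2) = 21 + 7*(-8) = 21 - 56 = -35)
b(R, x) = 35/9 - R (b(R, x) = 3 + (8/9 - R) = 35/9 - R)
b(k, 2)*√(F(4, -1) + (-151 + 277)) = (35/9 - 1*(-35))*√(-1 + (-151 + 277)) = (35/9 + 35)*√(-1 + 126) = 350*√125/9 = 350*(5*√5)/9 = 1750*√5/9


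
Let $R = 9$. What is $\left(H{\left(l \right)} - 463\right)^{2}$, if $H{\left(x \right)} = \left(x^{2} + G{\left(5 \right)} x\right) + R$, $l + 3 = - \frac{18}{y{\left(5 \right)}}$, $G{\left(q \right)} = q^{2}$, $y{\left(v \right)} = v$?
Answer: $\frac{206956996}{625} \approx 3.3113 \cdot 10^{5}$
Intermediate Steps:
$l = - \frac{33}{5}$ ($l = -3 - \frac{18}{5} = - \frac{33}{5} \approx -6.6$)
$H{\left(x \right)} = 9 + x^{2} + 25 x$ ($H{\left(x \right)} = \left(x^{2} + 5^{2} x\right) + 9 = \left(x^{2} + 25 x\right) + 9 = 9 + x^{2} + 25 x$)
$\left(H{\left(l \right)} - 463\right)^{2} = \left(\left(9 + \left(- \frac{33}{5}\right)^{2} + 25 \left(- \frac{33}{5}\right)\right) - 463\right)^{2} = \left(\left(9 + \frac{1089}{25} - 165\right) - 463\right)^{2} = \left(- \frac{2811}{25} - 463\right)^{2} = \left(- \frac{14386}{25}\right)^{2} = \frac{206956996}{625}$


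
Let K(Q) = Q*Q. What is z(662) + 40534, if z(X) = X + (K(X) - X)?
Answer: 478778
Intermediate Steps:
K(Q) = Q²
z(X) = X² (z(X) = X + (X² - X) = X²)
z(662) + 40534 = 662² + 40534 = 438244 + 40534 = 478778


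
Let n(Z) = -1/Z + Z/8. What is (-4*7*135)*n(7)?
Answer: -5535/2 ≈ -2767.5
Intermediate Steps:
n(Z) = -1/Z + Z/8 (n(Z) = -1/Z + Z*(⅛) = -1/Z + Z/8)
(-4*7*135)*n(7) = (-4*7*135)*(-1/7 + (⅛)*7) = (-28*135)*(-1*⅐ + 7/8) = -3780*(-⅐ + 7/8) = -3780*41/56 = -5535/2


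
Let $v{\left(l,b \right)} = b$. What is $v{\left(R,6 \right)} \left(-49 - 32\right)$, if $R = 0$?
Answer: $-486$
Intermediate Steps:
$v{\left(R,6 \right)} \left(-49 - 32\right) = 6 \left(-49 - 32\right) = 6 \left(-81\right) = -486$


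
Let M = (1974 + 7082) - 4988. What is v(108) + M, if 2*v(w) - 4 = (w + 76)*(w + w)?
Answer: 23942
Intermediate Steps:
v(w) = 2 + w*(76 + w) (v(w) = 2 + ((w + 76)*(w + w))/2 = 2 + ((76 + w)*(2*w))/2 = 2 + (2*w*(76 + w))/2 = 2 + w*(76 + w))
M = 4068 (M = 9056 - 4988 = 4068)
v(108) + M = (2 + 108**2 + 76*108) + 4068 = (2 + 11664 + 8208) + 4068 = 19874 + 4068 = 23942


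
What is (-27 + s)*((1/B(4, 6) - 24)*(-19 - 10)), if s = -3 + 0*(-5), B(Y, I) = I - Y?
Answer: -20445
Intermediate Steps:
s = -3 (s = -3 + 0 = -3)
(-27 + s)*((1/B(4, 6) - 24)*(-19 - 10)) = (-27 - 3)*((1/(6 - 1*4) - 24)*(-19 - 10)) = -30*(1/(6 - 4) - 24)*(-29) = -30*(1/2 - 24)*(-29) = -30*(½ - 24)*(-29) = -(-705)*(-29) = -30*1363/2 = -20445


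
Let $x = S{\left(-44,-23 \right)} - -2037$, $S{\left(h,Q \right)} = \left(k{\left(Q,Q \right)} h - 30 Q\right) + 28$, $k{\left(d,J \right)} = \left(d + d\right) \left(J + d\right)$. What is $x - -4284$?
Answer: $-86065$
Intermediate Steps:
$k{\left(d,J \right)} = 2 d \left(J + d\right)$
$S{\left(h,Q \right)} = 28 - 30 Q + 4 h Q^{2}$ ($S{\left(h,Q \right)} = \left(2 Q \left(Q + Q\right) h - 30 Q\right) + 28 = \left(2 Q 2 Q h - 30 Q\right) + 28 = \left(4 Q^{2} h - 30 Q\right) + 28 = \left(4 h Q^{2} - 30 Q\right) + 28 = \left(- 30 Q + 4 h Q^{2}\right) + 28 = 28 - 30 Q + 4 h Q^{2}$)
$x = -90349$ ($x = \left(28 - -690 + 4 \left(-44\right) \left(-23\right)^{2}\right) - -2037 = \left(28 + 690 + 4 \left(-44\right) 529\right) + 2037 = \left(28 + 690 - 93104\right) + 2037 = -92386 + 2037 = -90349$)
$x - -4284 = -90349 - -4284 = -90349 + 4284 = -86065$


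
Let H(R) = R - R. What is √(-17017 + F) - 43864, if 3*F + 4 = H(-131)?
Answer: -43864 + I*√153165/3 ≈ -43864.0 + 130.45*I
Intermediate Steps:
H(R) = 0
F = -4/3 (F = -4/3 + (⅓)*0 = -4/3 + 0 = -4/3 ≈ -1.3333)
√(-17017 + F) - 43864 = √(-17017 - 4/3) - 43864 = √(-51055/3) - 43864 = I*√153165/3 - 43864 = -43864 + I*√153165/3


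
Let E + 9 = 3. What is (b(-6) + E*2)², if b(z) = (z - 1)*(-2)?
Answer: 4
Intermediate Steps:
b(z) = 2 - 2*z (b(z) = (-1 + z)*(-2) = 2 - 2*z)
E = -6 (E = -9 + 3 = -6)
(b(-6) + E*2)² = ((2 - 2*(-6)) - 6*2)² = ((2 + 12) - 12)² = (14 - 12)² = 2² = 4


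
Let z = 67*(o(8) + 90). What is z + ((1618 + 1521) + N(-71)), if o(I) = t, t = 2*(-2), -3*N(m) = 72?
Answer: 8877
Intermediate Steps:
N(m) = -24 (N(m) = -⅓*72 = -24)
t = -4
o(I) = -4
z = 5762 (z = 67*(-4 + 90) = 67*86 = 5762)
z + ((1618 + 1521) + N(-71)) = 5762 + ((1618 + 1521) - 24) = 5762 + (3139 - 24) = 5762 + 3115 = 8877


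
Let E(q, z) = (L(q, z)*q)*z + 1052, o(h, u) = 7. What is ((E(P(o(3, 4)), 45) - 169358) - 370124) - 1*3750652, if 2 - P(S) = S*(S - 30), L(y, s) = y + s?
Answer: -2763402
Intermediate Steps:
L(y, s) = s + y
P(S) = 2 - S*(-30 + S) (P(S) = 2 - S*(S - 30) = 2 - S*(-30 + S))
E(q, z) = 1052 + q*z*(q + z) (E(q, z) = ((z + q)*q)*z + 1052 = ((q + z)*q)*z + 1052 = (q*(q + z))*z + 1052 = q*z*(q + z) + 1052 = 1052 + q*z*(q + z))
((E(P(o(3, 4)), 45) - 169358) - 370124) - 1*3750652 = (((1052 + (2 - 1*7² + 30*7)*45*((2 - 1*7² + 30*7) + 45)) - 169358) - 370124) - 1*3750652 = (((1052 + (2 - 1*49 + 210)*45*((2 - 1*49 + 210) + 45)) - 169358) - 370124) - 3750652 = (((1052 + (2 - 49 + 210)*45*((2 - 49 + 210) + 45)) - 169358) - 370124) - 3750652 = (((1052 + 163*45*(163 + 45)) - 169358) - 370124) - 3750652 = (((1052 + 163*45*208) - 169358) - 370124) - 3750652 = (((1052 + 1525680) - 169358) - 370124) - 3750652 = ((1526732 - 169358) - 370124) - 3750652 = (1357374 - 370124) - 3750652 = 987250 - 3750652 = -2763402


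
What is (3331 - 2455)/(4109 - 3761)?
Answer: 73/29 ≈ 2.5172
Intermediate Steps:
(3331 - 2455)/(4109 - 3761) = 876/348 = 876*(1/348) = 73/29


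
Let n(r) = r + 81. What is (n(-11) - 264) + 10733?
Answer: 10539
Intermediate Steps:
n(r) = 81 + r
(n(-11) - 264) + 10733 = ((81 - 11) - 264) + 10733 = (70 - 264) + 10733 = -194 + 10733 = 10539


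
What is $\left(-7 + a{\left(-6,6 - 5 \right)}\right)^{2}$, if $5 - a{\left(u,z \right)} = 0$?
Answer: $4$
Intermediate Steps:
$a{\left(u,z \right)} = 5$ ($a{\left(u,z \right)} = 5 - 0 = 5 + 0 = 5$)
$\left(-7 + a{\left(-6,6 - 5 \right)}\right)^{2} = \left(-7 + 5\right)^{2} = \left(-2\right)^{2} = 4$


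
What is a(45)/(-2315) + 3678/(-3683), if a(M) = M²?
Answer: -3194529/1705229 ≈ -1.8734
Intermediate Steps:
a(45)/(-2315) + 3678/(-3683) = 45²/(-2315) + 3678/(-3683) = 2025*(-1/2315) + 3678*(-1/3683) = -405/463 - 3678/3683 = -3194529/1705229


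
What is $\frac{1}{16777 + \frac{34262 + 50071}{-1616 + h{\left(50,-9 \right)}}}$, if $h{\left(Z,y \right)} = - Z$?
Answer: $\frac{1666}{27866149} \approx 5.9786 \cdot 10^{-5}$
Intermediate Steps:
$\frac{1}{16777 + \frac{34262 + 50071}{-1616 + h{\left(50,-9 \right)}}} = \frac{1}{16777 + \frac{34262 + 50071}{-1616 - 50}} = \frac{1}{16777 + \frac{84333}{-1616 - 50}} = \frac{1}{16777 + \frac{84333}{-1666}} = \frac{1}{16777 + 84333 \left(- \frac{1}{1666}\right)} = \frac{1}{16777 - \frac{84333}{1666}} = \frac{1}{\frac{27866149}{1666}} = \frac{1666}{27866149}$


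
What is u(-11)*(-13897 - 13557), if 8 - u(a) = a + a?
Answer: -823620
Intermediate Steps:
u(a) = 8 - 2*a (u(a) = 8 - (a + a) = 8 - 2*a)
u(-11)*(-13897 - 13557) = (8 - 2*(-11))*(-13897 - 13557) = (8 + 22)*(-27454) = 30*(-27454) = -823620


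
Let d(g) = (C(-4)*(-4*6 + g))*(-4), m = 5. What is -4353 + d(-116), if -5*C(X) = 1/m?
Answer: -21877/5 ≈ -4375.4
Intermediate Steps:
C(X) = -1/25 (C(X) = -⅕/5 = -⅕*⅕ = -1/25)
d(g) = -96/25 + 4*g/25 (d(g) = -(-4*6 + g)/25*(-4) = -(-24 + g)/25*(-4) = (24/25 - g/25)*(-4) = -96/25 + 4*g/25)
-4353 + d(-116) = -4353 + (-96/25 + (4/25)*(-116)) = -4353 + (-96/25 - 464/25) = -4353 - 112/5 = -21877/5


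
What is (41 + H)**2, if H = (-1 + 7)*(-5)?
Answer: 121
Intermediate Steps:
H = -30 (H = 6*(-5) = -30)
(41 + H)**2 = (41 - 30)**2 = 11**2 = 121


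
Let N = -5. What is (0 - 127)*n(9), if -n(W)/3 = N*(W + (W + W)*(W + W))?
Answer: -634365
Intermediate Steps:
n(W) = 15*W + 60*W**2 (n(W) = -(-15)*(W + (W + W)*(W + W)) = -(-15)*(W + (2*W)*(2*W)) = -(-15)*(W + 4*W**2) = -3*(-20*W**2 - 5*W) = 15*W + 60*W**2)
(0 - 127)*n(9) = (0 - 127)*(15*9*(1 + 4*9)) = -1905*9*(1 + 36) = -1905*9*37 = -127*4995 = -634365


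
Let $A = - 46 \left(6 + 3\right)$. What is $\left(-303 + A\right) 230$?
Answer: $-164910$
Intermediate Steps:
$A = -414$ ($A = \left(-46\right) 9 = -414$)
$\left(-303 + A\right) 230 = \left(-303 - 414\right) 230 = \left(-717\right) 230 = -164910$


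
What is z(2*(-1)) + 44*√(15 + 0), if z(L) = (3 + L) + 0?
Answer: 1 + 44*√15 ≈ 171.41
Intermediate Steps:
z(L) = 3 + L
z(2*(-1)) + 44*√(15 + 0) = (3 + 2*(-1)) + 44*√(15 + 0) = (3 - 2) + 44*√15 = 1 + 44*√15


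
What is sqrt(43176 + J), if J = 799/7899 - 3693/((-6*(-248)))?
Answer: sqrt(41419614793513191)/979476 ≈ 207.78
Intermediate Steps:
J = -9327365/3917904 (J = 799*(1/7899) - 3693/1488 = 799/7899 - 3693*1/1488 = 799/7899 - 1231/496 = -9327365/3917904 ≈ -2.3807)
sqrt(43176 + J) = sqrt(43176 - 9327365/3917904) = sqrt(169150095739/3917904) = sqrt(41419614793513191)/979476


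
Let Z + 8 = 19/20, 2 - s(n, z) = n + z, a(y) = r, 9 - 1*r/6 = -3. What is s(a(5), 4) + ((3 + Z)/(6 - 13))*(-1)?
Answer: -10441/140 ≈ -74.579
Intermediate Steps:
r = 72 (r = 54 - 6*(-3) = 54 + 18 = 72)
a(y) = 72
s(n, z) = 2 - n - z (s(n, z) = 2 - (n + z) = 2 + (-n - z) = 2 - n - z)
Z = -141/20 (Z = -8 + 19/20 = -141/20 ≈ -7.0500)
s(a(5), 4) + ((3 + Z)/(6 - 13))*(-1) = (2 - 1*72 - 1*4) + ((3 - 141/20)/(6 - 13))*(-1) = (2 - 72 - 4) - 81/20/(-7)*(-1) = -74 - 81/20*(-⅐)*(-1) = -74 + (81/140)*(-1) = -74 - 81/140 = -10441/140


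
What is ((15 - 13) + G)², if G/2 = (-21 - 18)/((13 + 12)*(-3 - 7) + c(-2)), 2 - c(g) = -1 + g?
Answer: 322624/60025 ≈ 5.3748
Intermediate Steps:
c(g) = 3 - g (c(g) = 2 - (-1 + g) = 2 + (1 - g) = 3 - g)
G = 78/245 (G = 2*((-21 - 18)/((13 + 12)*(-3 - 7) + (3 - 1*(-2)))) = 2*(-39/(25*(-10) + (3 + 2))) = 2*(-39/(-250 + 5)) = 2*(-39/(-245)) = 2*(-39*(-1/245)) = 2*(39/245) = 78/245 ≈ 0.31837)
((15 - 13) + G)² = ((15 - 13) + 78/245)² = (2 + 78/245)² = (568/245)² = 322624/60025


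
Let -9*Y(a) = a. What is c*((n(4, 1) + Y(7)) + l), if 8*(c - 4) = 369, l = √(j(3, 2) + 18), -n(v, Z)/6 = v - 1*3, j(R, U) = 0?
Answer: -24461/72 + 1203*√2/8 ≈ -127.07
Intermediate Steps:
Y(a) = -a/9
n(v, Z) = 18 - 6*v (n(v, Z) = -6*(v - 1*3) = -6*(v - 3) = -6*(-3 + v) = 18 - 6*v)
l = 3*√2 (l = √(0 + 18) = √18 = 3*√2 ≈ 4.2426)
c = 401/8 (c = 4 + (⅛)*369 = 4 + 369/8 = 401/8 ≈ 50.125)
c*((n(4, 1) + Y(7)) + l) = 401*(((18 - 6*4) - ⅑*7) + 3*√2)/8 = 401*(((18 - 24) - 7/9) + 3*√2)/8 = 401*((-6 - 7/9) + 3*√2)/8 = 401*(-61/9 + 3*√2)/8 = -24461/72 + 1203*√2/8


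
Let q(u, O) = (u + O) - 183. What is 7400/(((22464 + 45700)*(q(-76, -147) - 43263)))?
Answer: -1850/744163429 ≈ -2.4860e-6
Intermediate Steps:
q(u, O) = -183 + O + u (q(u, O) = (O + u) - 183 = -183 + O + u)
7400/(((22464 + 45700)*(q(-76, -147) - 43263))) = 7400/(((22464 + 45700)*((-183 - 147 - 76) - 43263))) = 7400/((68164*(-406 - 43263))) = 7400/((68164*(-43669))) = 7400/(-2976653716) = 7400*(-1/2976653716) = -1850/744163429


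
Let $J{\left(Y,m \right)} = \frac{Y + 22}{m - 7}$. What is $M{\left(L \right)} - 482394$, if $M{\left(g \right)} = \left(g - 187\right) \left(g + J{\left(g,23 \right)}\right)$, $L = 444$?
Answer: $- \frac{2886407}{8} \approx -3.608 \cdot 10^{5}$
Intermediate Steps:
$J{\left(Y,m \right)} = \frac{22 + Y}{-7 + m}$
$M{\left(g \right)} = \left(-187 + g\right) \left(\frac{11}{8} + \frac{17 g}{16}\right)$ ($M{\left(g \right)} = \left(g - 187\right) \left(g + \frac{22 + g}{-7 + 23}\right) = \left(-187 + g\right) \left(g + \frac{22 + g}{16}\right) = \left(-187 + g\right) \left(g + \left(\frac{11}{8} + \frac{g}{16}\right)\right) = \left(-187 + g\right) \left(\frac{11}{8} + \frac{17 g}{16}\right)$)
$M{\left(L \right)} - 482394 = \left(- \frac{2057}{8} - \frac{350427}{4} + \frac{17 \cdot 444^{2}}{16}\right) - 482394 = \left(- \frac{2057}{8} - \frac{350427}{4} + \frac{17}{16} \cdot 197136\right) - 482394 = \left(- \frac{2057}{8} - \frac{350427}{4} + 209457\right) - 482394 = \frac{972745}{8} - 482394 = - \frac{2886407}{8}$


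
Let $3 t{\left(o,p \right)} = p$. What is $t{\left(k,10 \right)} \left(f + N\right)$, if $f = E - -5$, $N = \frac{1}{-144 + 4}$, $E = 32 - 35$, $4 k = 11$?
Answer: $\frac{93}{14} \approx 6.6429$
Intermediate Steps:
$k = \frac{11}{4}$ ($k = \frac{1}{4} \cdot 11 = \frac{11}{4} \approx 2.75$)
$t{\left(o,p \right)} = \frac{p}{3}$
$E = -3$ ($E = 32 - 35 = -3$)
$N = - \frac{1}{140}$ ($N = \frac{1}{-140} = - \frac{1}{140} \approx -0.0071429$)
$f = 2$ ($f = -3 - -5 = -3 + 5 = 2$)
$t{\left(k,10 \right)} \left(f + N\right) = \frac{1}{3} \cdot 10 \left(2 - \frac{1}{140}\right) = \frac{10}{3} \cdot \frac{279}{140} = \frac{93}{14}$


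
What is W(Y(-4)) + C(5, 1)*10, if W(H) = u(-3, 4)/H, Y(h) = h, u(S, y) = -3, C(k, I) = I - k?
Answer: -157/4 ≈ -39.250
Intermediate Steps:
W(H) = -3/H
W(Y(-4)) + C(5, 1)*10 = -3/(-4) + (1 - 1*5)*10 = -3*(-1/4) + (1 - 5)*10 = 3/4 - 4*10 = 3/4 - 40 = -157/4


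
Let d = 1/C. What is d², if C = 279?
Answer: 1/77841 ≈ 1.2847e-5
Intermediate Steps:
d = 1/279 ≈ 0.0035842
d² = (1/279)² = 1/77841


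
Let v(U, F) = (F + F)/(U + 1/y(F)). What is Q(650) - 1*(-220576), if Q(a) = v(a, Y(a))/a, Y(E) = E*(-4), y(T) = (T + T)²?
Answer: 3876843559900576/17576000001 ≈ 2.2058e+5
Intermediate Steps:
y(T) = 4*T² (y(T) = (2*T)² = 4*T²)
Y(E) = -4*E
v(U, F) = 2*F/(U + 1/(4*F²)) (v(U, F) = (F + F)/(U + 1/(4*F²)) = (2*F)/(U + 1/(4*F²)) = 2*F/(U + 1/(4*F²)))
Q(a) = -512*a²/(1 + 64*a³) (Q(a) = (8*(-4*a)³/(1 + 4*a*(-4*a)²))/a = (8*(-64*a³)/(1 + 4*a*(16*a²)))/a = (8*(-64*a³)/(1 + 64*a³))/a = (-512*a³/(1 + 64*a³))/a = -512*a²/(1 + 64*a³))
Q(650) - 1*(-220576) = -512*650²/(1 + 64*650³) - 1*(-220576) = -512*422500/(1 + 64*274625000) + 220576 = -512*422500/(1 + 17576000000) + 220576 = -512*422500/17576000001 + 220576 = -512*422500*1/17576000001 + 220576 = -216320000/17576000001 + 220576 = 3876843559900576/17576000001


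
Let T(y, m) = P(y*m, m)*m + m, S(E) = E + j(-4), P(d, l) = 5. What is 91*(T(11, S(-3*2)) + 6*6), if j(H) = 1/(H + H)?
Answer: -273/4 ≈ -68.250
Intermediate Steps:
j(H) = 1/(2*H)
S(E) = -1/8 + E (S(E) = E + (1/2)/(-4) = E + (1/2)*(-1/4) = E - 1/8 = -1/8 + E)
T(y, m) = 6*m (T(y, m) = 5*m + m = 6*m)
91*(T(11, S(-3*2)) + 6*6) = 91*(6*(-1/8 - 3*2) + 6*6) = 91*(6*(-1/8 - 6) + 36) = 91*(6*(-49/8) + 36) = 91*(-147/4 + 36) = 91*(-3/4) = -273/4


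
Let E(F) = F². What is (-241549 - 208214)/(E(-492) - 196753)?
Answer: -449763/45311 ≈ -9.9261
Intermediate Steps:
(-241549 - 208214)/(E(-492) - 196753) = (-241549 - 208214)/((-492)² - 196753) = -449763/(242064 - 196753) = -449763/45311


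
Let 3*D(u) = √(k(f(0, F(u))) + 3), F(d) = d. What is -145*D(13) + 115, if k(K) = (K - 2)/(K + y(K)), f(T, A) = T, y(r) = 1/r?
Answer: 115 - 145*√3/3 ≈ 31.284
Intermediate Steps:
k(K) = (-2 + K)/(K + 1/K) (k(K) = (K - 2)/(K + 1/K) = (-2 + K)/(K + 1/K))
D(u) = √3/3 (D(u) = √(0*(-2 + 0)/(1 + 0²) + 3)/3 = √(0*(-2)/(1 + 0) + 3)/3 = √(0*(-2)/1 + 3)/3 = √(0*1*(-2) + 3)/3 = √(0 + 3)/3 = √3/3)
-145*D(13) + 115 = -145*√3/3 + 115 = 115 - 145*√3/3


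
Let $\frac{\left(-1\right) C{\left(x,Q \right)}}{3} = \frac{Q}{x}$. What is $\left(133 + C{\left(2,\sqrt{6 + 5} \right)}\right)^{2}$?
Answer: $\frac{70855}{4} - 399 \sqrt{11} \approx 16390.0$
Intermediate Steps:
$C{\left(x,Q \right)} = - \frac{3 Q}{x}$ ($C{\left(x,Q \right)} = - 3 \frac{Q}{x} = - \frac{3 Q}{x}$)
$\left(133 + C{\left(2,\sqrt{6 + 5} \right)}\right)^{2} = \left(133 - \frac{3 \sqrt{6 + 5}}{2}\right)^{2} = \left(133 - 3 \sqrt{11} \cdot \frac{1}{2}\right)^{2} = \left(133 - \frac{3 \sqrt{11}}{2}\right)^{2}$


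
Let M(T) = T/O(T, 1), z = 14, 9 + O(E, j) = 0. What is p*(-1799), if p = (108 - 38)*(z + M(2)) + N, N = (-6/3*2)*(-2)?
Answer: -15744848/9 ≈ -1.7494e+6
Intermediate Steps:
O(E, j) = -9 (O(E, j) = -9 + 0 = -9)
M(T) = -T/9 (M(T) = T/(-9) = T*(-⅑) = -T/9)
N = 8 (N = (-6*⅓*2)*(-2) = -2*2*(-2) = -4*(-2) = 8)
p = 8752/9 (p = (108 - 38)*(14 - ⅑*2) + 8 = 70*(14 - 2/9) + 8 = 70*(124/9) + 8 = 8680/9 + 8 = 8752/9 ≈ 972.44)
p*(-1799) = (8752/9)*(-1799) = -15744848/9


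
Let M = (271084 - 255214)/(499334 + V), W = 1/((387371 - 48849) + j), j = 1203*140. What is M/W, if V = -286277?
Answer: 2681723180/71019 ≈ 37761.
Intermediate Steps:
j = 168420
W = 1/506942 (W = 1/((387371 - 48849) + 168420) = 1/(338522 + 168420) = 1/506942 ≈ 1.9726e-6)
M = 5290/71019 (M = (271084 - 255214)/(499334 - 286277) = 15870/213057 = 15870*(1/213057) = 5290/71019 ≈ 0.074487)
M/W = 5290/(71019*(1/506942)) = (5290/71019)*506942 = 2681723180/71019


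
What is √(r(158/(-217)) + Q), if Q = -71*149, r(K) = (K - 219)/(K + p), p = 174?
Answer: 3*I*√4154988846/1880 ≈ 102.86*I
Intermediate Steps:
r(K) = (-219 + K)/(174 + K) (r(K) = (K - 219)/(K + 174) = (-219 + K)/(174 + K))
Q = -10579
√(r(158/(-217)) + Q) = √((-219 + 158/(-217))/(174 + 158/(-217)) - 10579) = √((-219 + 158*(-1/217))/(174 + 158*(-1/217)) - 10579) = √((-219 - 158/217)/(174 - 158/217) - 10579) = √(-47681/217/(37600/217) - 10579) = √((217/37600)*(-47681/217) - 10579) = √(-47681/37600 - 10579) = √(-397818081/37600) = 3*I*√4154988846/1880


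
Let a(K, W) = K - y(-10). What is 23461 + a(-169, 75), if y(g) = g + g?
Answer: 23312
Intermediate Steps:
y(g) = 2*g
a(K, W) = 20 + K (a(K, W) = K - 2*(-10) = K - 1*(-20) = K + 20 = 20 + K)
23461 + a(-169, 75) = 23461 + (20 - 169) = 23461 - 149 = 23312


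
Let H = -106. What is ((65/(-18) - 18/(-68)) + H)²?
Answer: 279892900/23409 ≈ 11957.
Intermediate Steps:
((65/(-18) - 18/(-68)) + H)² = ((65/(-18) - 18/(-68)) - 106)² = ((65*(-1/18) - 18*(-1/68)) - 106)² = ((-65/18 + 9/34) - 106)² = (-512/153 - 106)² = (-16730/153)² = 279892900/23409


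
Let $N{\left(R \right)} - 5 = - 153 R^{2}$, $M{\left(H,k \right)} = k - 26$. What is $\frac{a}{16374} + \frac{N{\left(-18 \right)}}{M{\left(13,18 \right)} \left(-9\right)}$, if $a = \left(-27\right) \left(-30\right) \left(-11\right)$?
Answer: $- \frac{135375263}{196488} \approx -688.97$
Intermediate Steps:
$M{\left(H,k \right)} = -26 + k$ ($M{\left(H,k \right)} = k - 26 = -26 + k$)
$a = -8910$ ($a = 810 \left(-11\right) = -8910$)
$N{\left(R \right)} = 5 - 153 R^{2}$
$\frac{a}{16374} + \frac{N{\left(-18 \right)}}{M{\left(13,18 \right)} \left(-9\right)} = - \frac{8910}{16374} + \frac{5 - 153 \left(-18\right)^{2}}{\left(-26 + 18\right) \left(-9\right)} = \left(-8910\right) \frac{1}{16374} + \frac{5 - 49572}{\left(-8\right) \left(-9\right)} = - \frac{1485}{2729} + \frac{5 - 49572}{72} = - \frac{1485}{2729} - \frac{49567}{72} = - \frac{135375263}{196488}$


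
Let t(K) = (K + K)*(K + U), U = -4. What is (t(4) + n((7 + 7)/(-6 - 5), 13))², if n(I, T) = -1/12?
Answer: 1/144 ≈ 0.0069444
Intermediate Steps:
n(I, T) = -1/12 (n(I, T) = -1*1/12 = -1/12)
t(K) = 2*K*(-4 + K) (t(K) = (K + K)*(K - 4) = (2*K)*(-4 + K) = 2*K*(-4 + K))
(t(4) + n((7 + 7)/(-6 - 5), 13))² = (2*4*(-4 + 4) - 1/12)² = (2*4*0 - 1/12)² = (0 - 1/12)² = (-1/12)² = 1/144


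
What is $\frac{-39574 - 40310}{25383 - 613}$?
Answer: $- \frac{39942}{12385} \approx -3.225$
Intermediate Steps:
$\frac{-39574 - 40310}{25383 - 613} = - \frac{79884}{24770} = \left(-79884\right) \frac{1}{24770} = - \frac{39942}{12385}$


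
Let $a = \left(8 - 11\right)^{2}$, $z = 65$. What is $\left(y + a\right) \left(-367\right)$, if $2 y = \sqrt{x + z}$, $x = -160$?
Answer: $-3303 - \frac{367 i \sqrt{95}}{2} \approx -3303.0 - 1788.5 i$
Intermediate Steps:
$y = \frac{i \sqrt{95}}{2}$ ($y = \frac{\sqrt{-160 + 65}}{2} = \frac{\sqrt{-95}}{2} = \frac{i \sqrt{95}}{2} \approx 4.8734 i$)
$a = 9$ ($a = \left(-3\right)^{2} = 9$)
$\left(y + a\right) \left(-367\right) = \left(\frac{i \sqrt{95}}{2} + 9\right) \left(-367\right) = \left(9 + \frac{i \sqrt{95}}{2}\right) \left(-367\right) = -3303 - \frac{367 i \sqrt{95}}{2}$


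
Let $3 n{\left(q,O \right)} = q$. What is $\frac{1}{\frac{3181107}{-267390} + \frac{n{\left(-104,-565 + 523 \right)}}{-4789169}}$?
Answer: $- \frac{142286210990}{1692761084507} \approx -0.084056$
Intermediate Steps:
$n{\left(q,O \right)} = \frac{q}{3}$
$\frac{1}{\frac{3181107}{-267390} + \frac{n{\left(-104,-565 + 523 \right)}}{-4789169}} = \frac{1}{\frac{3181107}{-267390} + \frac{\frac{1}{3} \left(-104\right)}{-4789169}} = \frac{1}{3181107 \left(- \frac{1}{267390}\right) - - \frac{104}{14367507}} = \frac{1}{- \frac{1060369}{89130} + \frac{104}{14367507}} = \frac{1}{- \frac{1692761084507}{142286210990}} = - \frac{142286210990}{1692761084507}$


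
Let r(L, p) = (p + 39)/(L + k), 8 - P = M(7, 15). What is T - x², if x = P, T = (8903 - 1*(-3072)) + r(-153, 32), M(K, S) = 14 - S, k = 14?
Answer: 1653195/139 ≈ 11893.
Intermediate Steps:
P = 9 (P = 8 - (14 - 1*15) = 8 - (14 - 15) = 8 - 1*(-1) = 8 + 1 = 9)
r(L, p) = (39 + p)/(14 + L) (r(L, p) = (p + 39)/(L + 14) = (39 + p)/(14 + L))
T = 1664454/139 (T = (8903 - 1*(-3072)) + (39 + 32)/(14 - 153) = (8903 + 3072) + 71/(-139) = 11975 - 1/139*71 = 11975 - 71/139 = 1664454/139 ≈ 11974.)
x = 9
T - x² = 1664454/139 - 1*9² = 1664454/139 - 1*81 = 1664454/139 - 81 = 1653195/139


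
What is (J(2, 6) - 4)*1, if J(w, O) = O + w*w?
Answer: 6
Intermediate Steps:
J(w, O) = O + w²
(J(2, 6) - 4)*1 = ((6 + 2²) - 4)*1 = ((6 + 4) - 4)*1 = (10 - 4)*1 = 6*1 = 6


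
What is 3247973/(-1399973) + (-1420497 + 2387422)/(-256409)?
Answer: -2186478401982/358965676957 ≈ -6.0910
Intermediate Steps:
3247973/(-1399973) + (-1420497 + 2387422)/(-256409) = 3247973*(-1/1399973) + 966925*(-1/256409) = -3247973/1399973 - 966925/256409 = -2186478401982/358965676957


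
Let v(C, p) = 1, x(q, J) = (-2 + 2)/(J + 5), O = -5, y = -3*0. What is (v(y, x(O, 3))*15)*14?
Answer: 210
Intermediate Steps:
y = 0
x(q, J) = 0 (x(q, J) = 0/(5 + J) = 0)
(v(y, x(O, 3))*15)*14 = (1*15)*14 = 15*14 = 210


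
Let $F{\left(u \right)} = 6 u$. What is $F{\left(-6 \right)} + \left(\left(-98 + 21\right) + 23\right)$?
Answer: $-90$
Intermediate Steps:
$F{\left(-6 \right)} + \left(\left(-98 + 21\right) + 23\right) = 6 \left(-6\right) + \left(\left(-98 + 21\right) + 23\right) = -36 + \left(-77 + 23\right) = -36 - 54 = -90$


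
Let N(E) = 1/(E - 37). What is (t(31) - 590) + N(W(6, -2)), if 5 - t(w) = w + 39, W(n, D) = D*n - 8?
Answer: -37336/57 ≈ -655.02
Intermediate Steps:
W(n, D) = -8 + D*n
t(w) = -34 - w (t(w) = 5 - (w + 39) = 5 - (39 + w) = 5 + (-39 - w) = -34 - w)
N(E) = 1/(-37 + E)
(t(31) - 590) + N(W(6, -2)) = ((-34 - 1*31) - 590) + 1/(-37 + (-8 - 2*6)) = ((-34 - 31) - 590) + 1/(-37 + (-8 - 12)) = (-65 - 590) + 1/(-37 - 20) = -655 + 1/(-57) = -655 - 1/57 = -37336/57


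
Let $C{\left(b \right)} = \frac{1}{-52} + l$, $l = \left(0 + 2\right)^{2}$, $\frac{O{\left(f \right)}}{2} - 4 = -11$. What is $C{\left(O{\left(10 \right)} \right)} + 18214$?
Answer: $\frac{947335}{52} \approx 18218.0$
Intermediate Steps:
$O{\left(f \right)} = -14$ ($O{\left(f \right)} = 8 + 2 \left(-11\right) = 8 - 22 = -14$)
$l = 4$ ($l = 2^{2} = 4$)
$C{\left(b \right)} = \frac{207}{52}$ ($C{\left(b \right)} = \frac{1}{-52} + 4 = - \frac{1}{52} + 4 = \frac{207}{52}$)
$C{\left(O{\left(10 \right)} \right)} + 18214 = \frac{207}{52} + 18214 = \frac{947335}{52}$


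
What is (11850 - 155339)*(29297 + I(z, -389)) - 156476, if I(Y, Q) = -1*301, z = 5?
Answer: -4160763520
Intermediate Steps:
I(Y, Q) = -301
(11850 - 155339)*(29297 + I(z, -389)) - 156476 = (11850 - 155339)*(29297 - 301) - 156476 = -143489*28996 - 156476 = -4160607044 - 156476 = -4160763520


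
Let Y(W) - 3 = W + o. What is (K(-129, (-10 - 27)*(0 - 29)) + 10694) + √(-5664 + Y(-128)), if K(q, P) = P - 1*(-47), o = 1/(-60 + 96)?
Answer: 11814 + I*√208403/6 ≈ 11814.0 + 76.085*I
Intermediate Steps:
o = 1/36 ≈ 0.027778
K(q, P) = 47 + P (K(q, P) = P + 47 = 47 + P)
Y(W) = 109/36 + W (Y(W) = 3 + (W + 1/36) = 3 + (1/36 + W) = 109/36 + W)
(K(-129, (-10 - 27)*(0 - 29)) + 10694) + √(-5664 + Y(-128)) = ((47 + (-10 - 27)*(0 - 29)) + 10694) + √(-5664 + (109/36 - 128)) = ((47 - 37*(-29)) + 10694) + √(-5664 - 4499/36) = ((47 + 1073) + 10694) + √(-208403/36) = (1120 + 10694) + I*√208403/6 = 11814 + I*√208403/6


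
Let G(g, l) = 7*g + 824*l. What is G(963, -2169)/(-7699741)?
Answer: 1780515/7699741 ≈ 0.23124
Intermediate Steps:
G(963, -2169)/(-7699741) = (7*963 + 824*(-2169))/(-7699741) = (6741 - 1787256)*(-1/7699741) = -1780515*(-1/7699741) = 1780515/7699741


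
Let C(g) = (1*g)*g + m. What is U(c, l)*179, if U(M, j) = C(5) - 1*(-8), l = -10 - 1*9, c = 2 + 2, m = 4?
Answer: 6623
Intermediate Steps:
c = 4
l = -19 (l = -10 - 9 = -19)
C(g) = 4 + g² (C(g) = (1*g)*g + 4 = g*g + 4 = g² + 4 = 4 + g²)
U(M, j) = 37 (U(M, j) = (4 + 5²) - 1*(-8) = (4 + 25) + 8 = 29 + 8 = 37)
U(c, l)*179 = 37*179 = 6623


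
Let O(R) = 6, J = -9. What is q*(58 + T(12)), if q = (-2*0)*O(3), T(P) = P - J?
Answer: 0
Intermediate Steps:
T(P) = 9 + P (T(P) = P - 1*(-9) = P + 9 = 9 + P)
q = 0 (q = -2*0*6 = 0*6 = 0)
q*(58 + T(12)) = 0*(58 + (9 + 12)) = 0*(58 + 21) = 0*79 = 0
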